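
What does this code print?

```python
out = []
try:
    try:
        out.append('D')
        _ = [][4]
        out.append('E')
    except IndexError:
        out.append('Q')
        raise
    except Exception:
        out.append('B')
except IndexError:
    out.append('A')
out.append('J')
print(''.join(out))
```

Execution trace: 'D' (inner try body) → 'Q' (inner except IndexError) → 'A' (outer except IndexError) → 'J' (after the try/except). Output: DQAJ

Answer: DQAJ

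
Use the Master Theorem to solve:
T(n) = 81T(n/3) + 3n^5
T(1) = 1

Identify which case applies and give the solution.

a=81, b=3, f(n)=3n^5. log_3(81) = 4. Since c=5 > 4 and the regularity condition holds (81(n/3)^5 = (81/3^5)n^5 with 81/3^5 < 1), Case 3 applies: T(n) = Θ(f(n)) = O(n^5).

Answer: O(n^5) - Case 3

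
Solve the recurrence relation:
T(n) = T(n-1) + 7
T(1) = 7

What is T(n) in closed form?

Unrolling: T(n) = T(1) + 7·(n-1) = 7 + 7(n-1) = 7n.

Answer: T(n) = 7n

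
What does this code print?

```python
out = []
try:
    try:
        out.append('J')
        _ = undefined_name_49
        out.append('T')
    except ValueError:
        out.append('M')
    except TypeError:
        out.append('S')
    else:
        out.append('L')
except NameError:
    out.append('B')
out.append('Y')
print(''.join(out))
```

Execution trace: 'J' (try body) → 'B' (outer except NameError) → 'Y' (after the try/except). Output: JBY

Answer: JBY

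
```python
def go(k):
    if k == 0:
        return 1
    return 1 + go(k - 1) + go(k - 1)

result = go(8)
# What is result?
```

go(k) = 1 + 2·go(k-1), go(0)=1. Closed form: (1+1)·2^8 - 1 = 511.

Answer: 511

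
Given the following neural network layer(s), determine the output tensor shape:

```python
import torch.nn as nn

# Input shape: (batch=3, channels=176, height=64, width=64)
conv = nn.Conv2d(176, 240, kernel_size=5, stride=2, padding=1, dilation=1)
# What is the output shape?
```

Input: (3, 176, 64, 64) -> Output: (3, 240, 31, 31)

Answer: (3, 240, 31, 31)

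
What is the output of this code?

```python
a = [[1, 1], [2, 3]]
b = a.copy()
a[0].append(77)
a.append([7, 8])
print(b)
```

Key concept: shallow copy with nested lists.
Step by step:
`a = [[1, 1], [2, 3]]` → a = [[1, 1], [2, 3]]
`b = a.copy()` → b = [[1, 1], [2, 3]]
`a[0].append(77)` → a = [[1, 1, 77], [2, 3]]; b = [[1, 1, 77], [2, 3]]
`a.append([7, 8])` → a = [[1, 1, 77], [2, 3], [7, 8]]
`print(b)` → prints [[1, 1, 77], [2, 3]]

Answer: [[1, 1, 77], [2, 3]]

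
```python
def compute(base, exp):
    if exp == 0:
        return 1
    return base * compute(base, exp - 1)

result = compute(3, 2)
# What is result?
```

compute(3, 2) = 3 * 3 = 9

Answer: 9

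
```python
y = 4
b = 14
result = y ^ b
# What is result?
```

Trace:
`y = 4` → y = 4
`b = 14` → b = 14
`result = y ^ b` → result = 10
So result = 10

Answer: 10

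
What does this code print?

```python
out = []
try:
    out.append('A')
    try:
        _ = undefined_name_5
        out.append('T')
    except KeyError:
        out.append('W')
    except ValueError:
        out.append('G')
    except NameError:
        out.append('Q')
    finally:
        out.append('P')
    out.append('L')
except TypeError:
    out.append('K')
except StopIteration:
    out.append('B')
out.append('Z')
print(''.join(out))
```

Execution trace: 'A' (try body) → 'Q' (inner except NameError) → 'P' (inner finally) → 'L' (try body, no exception) → 'Z' (after the try/except). Output: AQPLZ

Answer: AQPLZ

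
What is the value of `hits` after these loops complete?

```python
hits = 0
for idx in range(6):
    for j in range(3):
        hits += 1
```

6 * 3 = 18
`hits` takes the values: 0 → 1 → 2 → 3 → 4 → 5 → 6 → 7 → 8 → 9 → 10 → 11 → 12 → 13 → 14 → 15 → 16 → 17 → 18

Answer: 18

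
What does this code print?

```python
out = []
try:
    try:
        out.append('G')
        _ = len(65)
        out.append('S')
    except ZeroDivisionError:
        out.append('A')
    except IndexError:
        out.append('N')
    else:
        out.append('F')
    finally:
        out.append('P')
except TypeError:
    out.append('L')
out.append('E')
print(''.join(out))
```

Execution trace: 'G' (try body) → 'P' (finally) → 'L' (outer except TypeError) → 'E' (after the try/except). Output: GPLE

Answer: GPLE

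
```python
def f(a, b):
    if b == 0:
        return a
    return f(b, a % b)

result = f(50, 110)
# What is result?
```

f(50, 110) -> f(110, 50) -> f(50, 10) -> f(10, 0) -> 10

Answer: 10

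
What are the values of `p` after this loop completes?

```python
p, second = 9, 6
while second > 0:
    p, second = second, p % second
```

GCD of 9 and 6
`p` takes the values: 9 → 6 → 3

Answer: 3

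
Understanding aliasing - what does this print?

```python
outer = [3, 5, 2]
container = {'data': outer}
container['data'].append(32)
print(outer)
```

Key concept: dict holds reference to list.
Step by step:
`outer = [3, 5, 2]` → outer = [3, 5, 2]
`container = {'data': outer}` → container = {'data': [3, 5, 2]}
`container['data'].append(32)` → outer = [3, 5, 2, 32]; container = {'data': [3, 5, 2, 32]}
`print(outer)` → prints [3, 5, 2, 32]

Answer: [3, 5, 2, 32]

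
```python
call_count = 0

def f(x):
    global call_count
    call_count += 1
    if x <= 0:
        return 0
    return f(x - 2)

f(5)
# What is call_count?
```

Linear recursion stepping by 2: 4 calls from x=5 down to ≤0.

Answer: 4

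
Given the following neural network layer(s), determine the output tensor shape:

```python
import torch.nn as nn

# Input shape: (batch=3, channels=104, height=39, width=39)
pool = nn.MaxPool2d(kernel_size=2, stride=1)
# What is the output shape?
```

Input: (3, 104, 39, 39) -> Output: (3, 104, 38, 38)

Answer: (3, 104, 38, 38)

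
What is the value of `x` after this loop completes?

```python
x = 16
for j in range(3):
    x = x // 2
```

Halve 3 times: 16 // 2^3 = 2
`x` takes the values: 16 → 8 → 4 → 2

Answer: 2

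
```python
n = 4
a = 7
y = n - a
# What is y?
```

Trace:
`n = 4` → n = 4
`a = 7` → a = 7
`y = n - a` → y = -3
So y = -3

Answer: -3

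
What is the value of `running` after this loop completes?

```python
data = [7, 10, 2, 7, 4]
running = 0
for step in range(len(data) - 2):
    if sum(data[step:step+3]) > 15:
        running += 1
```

Count windows with sum > 15
`running` takes the values: 0 → 1 → 2

Answer: 2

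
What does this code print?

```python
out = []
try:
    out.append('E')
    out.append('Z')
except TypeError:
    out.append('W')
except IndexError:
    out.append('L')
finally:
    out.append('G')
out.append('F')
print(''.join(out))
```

Execution trace: 'E' (try body) → 'Z' (try body, no exception) → 'G' (finally) → 'F' (after the try/except). Output: EZGF

Answer: EZGF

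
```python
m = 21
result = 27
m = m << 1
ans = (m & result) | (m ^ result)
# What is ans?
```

Trace:
`m = 21` → m = 21
`result = 27` → result = 27
`m = m << 1` → m = 42
`ans = (m & result) | (m ^ result)` → ans = 59
So ans = 59

Answer: 59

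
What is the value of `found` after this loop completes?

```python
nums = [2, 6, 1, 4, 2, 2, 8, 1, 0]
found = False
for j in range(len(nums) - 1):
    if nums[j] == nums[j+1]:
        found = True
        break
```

Check consecutive duplicates in [2, 6, 1, 4, 2, 2, 8, 1, 0]
`found` takes the values: False → True

Answer: True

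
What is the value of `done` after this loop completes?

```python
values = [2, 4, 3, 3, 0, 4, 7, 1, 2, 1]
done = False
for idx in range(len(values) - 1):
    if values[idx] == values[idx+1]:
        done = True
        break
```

Check consecutive duplicates in [2, 4, 3, 3, 0, 4, 7, 1, 2, 1]
`done` takes the values: False → True

Answer: True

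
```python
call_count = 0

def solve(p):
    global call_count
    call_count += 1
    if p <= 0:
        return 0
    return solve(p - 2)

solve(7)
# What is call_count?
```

Linear recursion stepping by 2: 5 calls from p=7 down to ≤0.

Answer: 5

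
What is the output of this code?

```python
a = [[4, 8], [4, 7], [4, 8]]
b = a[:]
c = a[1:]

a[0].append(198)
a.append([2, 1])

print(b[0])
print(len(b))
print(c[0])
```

Key concept: slice with nested mutation.
Step by step:
`a = [[4, 8], [4, 7], [4, 8]]` → a = [[4, 8], [4, 7], [4, 8]]
`b = a[:]` → b = [[4, 8], [4, 7], [4, 8]]
`c = a[1:]` → c = [[4, 7], [4, 8]]
`a[0].append(198)` → a = [[4, 8, 198], [4, 7], [4, 8]]; b = [[4, 8, 198], [4, 7], [4, 8]]
`a.append([2, 1])` → a = [[4, 8, 198], [4, 7], [4, 8], [2, 1]]
`print(b[0])` → prints [4, 8, 198]
`print(len(b))` → prints 3
`print(c[0])` → prints [4, 7]

Answer:
[4, 8, 198]
3
[4, 7]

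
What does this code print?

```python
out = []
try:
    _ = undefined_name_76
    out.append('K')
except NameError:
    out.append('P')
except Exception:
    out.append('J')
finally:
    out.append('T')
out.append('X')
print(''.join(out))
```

Execution trace: 'P' (except NameError) → 'T' (finally) → 'X' (after the try/except). Output: PTX

Answer: PTX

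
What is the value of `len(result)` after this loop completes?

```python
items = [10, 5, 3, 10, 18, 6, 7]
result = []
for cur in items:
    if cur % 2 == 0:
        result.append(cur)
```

Count even numbers in [10, 5, 3, 10, 18, 6, 7]
`result` takes the values: [] → [10] → [10, 10] → [10, 10, 18] → [10, 10, 18, 6]
So `len(result)` = 4

Answer: 4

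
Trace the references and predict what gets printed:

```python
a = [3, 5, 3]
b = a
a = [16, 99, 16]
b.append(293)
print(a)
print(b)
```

Key concept: rebinding vs mutation: a is rebound to a new list, b still points at the original.
Step by step:
`a = [3, 5, 3]` → a = [3, 5, 3]
`b = a` → b = [3, 5, 3] (same object as a)
`a = [16, 99, 16]` → a = [16, 99, 16]
`b.append(293)` → b = [3, 5, 3, 293]
`print(a)` → prints [16, 99, 16]
`print(b)` → prints [3, 5, 3, 293]

Answer:
[16, 99, 16]
[3, 5, 3, 293]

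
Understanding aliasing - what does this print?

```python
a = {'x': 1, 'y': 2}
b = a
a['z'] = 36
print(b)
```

Key concept: dict aliasing.
Step by step:
`a = {'x': 1, 'y': 2}` → a = {'x': 1, 'y': 2}
`b = a` → b = {'x': 1, 'y': 2} (same object as a)
`a['z'] = 36` → a = {'x': 1, 'y': 2, 'z': 36} (same object as b); b = {'x': 1, 'y': 2, 'z': 36} (same object as a)
`print(b)` → prints {'x': 1, 'y': 2, 'z': 36}

Answer: {'x': 1, 'y': 2, 'z': 36}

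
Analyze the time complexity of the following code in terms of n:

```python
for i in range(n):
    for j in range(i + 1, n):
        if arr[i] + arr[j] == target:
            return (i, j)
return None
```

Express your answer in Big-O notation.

This is Two sum brute force. Time complexity: O(n²).

Answer: O(n²)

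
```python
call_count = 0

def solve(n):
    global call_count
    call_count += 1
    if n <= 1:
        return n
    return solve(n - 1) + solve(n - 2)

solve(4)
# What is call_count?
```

Calls(n) = 1 + Calls(n-1) + Calls(n-2); Calls(0)=Calls(1)=1. For n=4 this gives 9.

Answer: 9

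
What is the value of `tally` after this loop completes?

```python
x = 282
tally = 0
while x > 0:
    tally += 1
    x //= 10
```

Count digits by repeated division by 10
`tally` takes the values: 0 → 1 → 2 → 3

Answer: 3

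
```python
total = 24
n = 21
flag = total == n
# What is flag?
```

Trace:
`total = 24` → total = 24
`n = 21` → n = 21
`flag = total == n` → flag = False
So flag = False

Answer: False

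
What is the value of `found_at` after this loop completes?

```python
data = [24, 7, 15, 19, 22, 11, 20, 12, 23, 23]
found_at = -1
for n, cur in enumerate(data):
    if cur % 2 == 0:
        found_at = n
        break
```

First even number index in [24, 7, 15, 19, 22, 11, 20, 12, 23, 23]
`found_at` takes the values: -1 → 0

Answer: 0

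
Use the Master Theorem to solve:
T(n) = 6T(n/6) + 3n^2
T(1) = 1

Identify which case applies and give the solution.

a=6, b=6, f(n)=3n^2. log_6(6) = 1. Since c=2 > 1 and the regularity condition holds (6(n/6)^2 = (6/6^2)n^2 with 6/6^2 < 1), Case 3 applies: T(n) = Θ(f(n)) = O(n^2).

Answer: O(n^2) - Case 3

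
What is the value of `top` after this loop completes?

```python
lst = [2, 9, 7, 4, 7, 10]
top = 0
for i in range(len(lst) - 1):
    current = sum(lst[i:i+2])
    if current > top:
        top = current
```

Max sum of 2-element window in [2, 9, 7, 4, 7, 10]
`top` takes the values: 0 → 11 → 16 → 17

Answer: 17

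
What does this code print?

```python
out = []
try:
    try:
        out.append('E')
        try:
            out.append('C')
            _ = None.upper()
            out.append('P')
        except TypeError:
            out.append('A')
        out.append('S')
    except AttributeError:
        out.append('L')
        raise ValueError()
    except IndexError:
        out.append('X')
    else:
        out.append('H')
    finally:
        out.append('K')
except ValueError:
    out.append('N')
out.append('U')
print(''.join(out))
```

Execution trace: 'E' (try body) → 'C' (inner try body) → 'L' (except AttributeError) → 'K' (finally) → 'N' (outer except ValueError) → 'U' (after the try/except). Output: ECLKNU

Answer: ECLKNU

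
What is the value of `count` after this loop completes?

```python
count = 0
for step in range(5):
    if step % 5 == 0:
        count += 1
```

Count numbers divisible by 5 in range(5)
`count` takes the values: 0 → 1

Answer: 1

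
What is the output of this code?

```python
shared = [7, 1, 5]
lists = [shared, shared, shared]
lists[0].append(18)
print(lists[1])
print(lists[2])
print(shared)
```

Key concept: list of same reference.
Step by step:
`shared = [7, 1, 5]` → shared = [7, 1, 5]
`lists = [shared, shared, shared]` → lists = [[7, 1, 5], [7, 1, 5], [7, 1, 5]]
`lists[0].append(18)` → shared = [7, 1, 5, 18]; lists = [[7, 1, 5, 18], [7, 1, 5, 18], [7, 1, 5, 18]]
`print(lists[1])` → prints [7, 1, 5, 18]
`print(lists[2])` → prints [7, 1, 5, 18]
`print(shared)` → prints [7, 1, 5, 18]

Answer:
[7, 1, 5, 18]
[7, 1, 5, 18]
[7, 1, 5, 18]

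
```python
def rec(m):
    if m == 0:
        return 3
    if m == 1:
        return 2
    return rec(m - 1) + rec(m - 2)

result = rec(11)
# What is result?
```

Build up from base cases: rec(0)=3, rec(1)=2, rec(2)=5, rec(3)=7, rec(4)=12, rec(5)=19, rec(6)=31, ..., rec(11)=343

Answer: 343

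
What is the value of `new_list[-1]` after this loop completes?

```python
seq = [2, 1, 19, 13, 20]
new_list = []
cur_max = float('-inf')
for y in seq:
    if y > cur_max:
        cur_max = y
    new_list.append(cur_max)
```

Running max ends at 20
`new_list` takes the values: [] → [2] → [2, 2] → [2, 2, 19] → [2, 2, 19, 19] → [2, 2, 19, 19, 20]
So `new_list[-1]` = 20

Answer: 20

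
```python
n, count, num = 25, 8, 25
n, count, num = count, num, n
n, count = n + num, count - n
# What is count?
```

Trace:
`n, count, num = 25, 8, 25` → n = 25; count = 8; num = 25
`n, count, num = count, num, n` → n = 8; count = 25; num = 25
`n, count = n + num, count - n` → n = 33; count = 17
So count = 17

Answer: 17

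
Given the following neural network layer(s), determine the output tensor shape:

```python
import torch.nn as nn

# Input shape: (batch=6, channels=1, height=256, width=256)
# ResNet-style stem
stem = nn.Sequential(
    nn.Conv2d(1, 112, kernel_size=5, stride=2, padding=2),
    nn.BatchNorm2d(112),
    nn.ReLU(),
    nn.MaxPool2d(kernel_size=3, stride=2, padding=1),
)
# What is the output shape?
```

Input: (6, 1, 256, 256) -> after Conv2d 5x5 stride=2: (6, 112, 128, 128) -> Output: (6, 112, 64, 64)

Answer: (6, 112, 64, 64)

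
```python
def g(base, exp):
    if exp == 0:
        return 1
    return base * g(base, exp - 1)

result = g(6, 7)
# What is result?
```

g(6, 7) = 6 * 6 * 6 * 6 * 6 * 6 * 6 = 279936

Answer: 279936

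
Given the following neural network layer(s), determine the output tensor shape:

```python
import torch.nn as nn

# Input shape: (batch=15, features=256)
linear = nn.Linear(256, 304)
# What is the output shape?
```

Input: (15, 256) -> Output: (15, 304)

Answer: (15, 304)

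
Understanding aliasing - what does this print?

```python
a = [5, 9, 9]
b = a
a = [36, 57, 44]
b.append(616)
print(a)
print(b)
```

Key concept: rebinding vs mutation: a is rebound to a new list, b still points at the original.
Step by step:
`a = [5, 9, 9]` → a = [5, 9, 9]
`b = a` → b = [5, 9, 9] (same object as a)
`a = [36, 57, 44]` → a = [36, 57, 44]
`b.append(616)` → b = [5, 9, 9, 616]
`print(a)` → prints [36, 57, 44]
`print(b)` → prints [5, 9, 9, 616]

Answer:
[36, 57, 44]
[5, 9, 9, 616]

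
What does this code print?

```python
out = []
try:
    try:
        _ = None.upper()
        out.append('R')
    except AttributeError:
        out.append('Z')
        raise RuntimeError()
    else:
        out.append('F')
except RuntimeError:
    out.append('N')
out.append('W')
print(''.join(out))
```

Execution trace: 'Z' (inner except AttributeError) → 'N' (outer except RuntimeError) → 'W' (after the try/except). Output: ZNW

Answer: ZNW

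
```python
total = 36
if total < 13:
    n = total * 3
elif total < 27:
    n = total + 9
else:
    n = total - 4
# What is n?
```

Trace:
`total = 36` → total = 36
`if total < 13: ...` → total < 13 is False, total < 27 is False, take else branch → n = 32
So n = 32

Answer: 32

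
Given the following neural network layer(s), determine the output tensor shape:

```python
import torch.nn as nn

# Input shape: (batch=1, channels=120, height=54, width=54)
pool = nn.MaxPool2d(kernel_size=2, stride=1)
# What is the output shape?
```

Input: (1, 120, 54, 54) -> Output: (1, 120, 53, 53)

Answer: (1, 120, 53, 53)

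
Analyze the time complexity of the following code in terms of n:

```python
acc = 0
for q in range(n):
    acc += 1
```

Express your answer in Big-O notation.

Each loop level contributes: n. Multiplying the contributions gives O(n).

Answer: O(n)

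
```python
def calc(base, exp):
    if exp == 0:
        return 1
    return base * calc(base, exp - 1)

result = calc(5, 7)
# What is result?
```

calc(5, 7) = 5 * 5 * 5 * 5 * 5 * 5 * 5 = 78125

Answer: 78125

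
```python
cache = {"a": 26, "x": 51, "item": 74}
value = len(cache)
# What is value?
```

Trace:
`cache = {"a": 26, "x": 51, "item": 74}` → cache = {'a': 26, 'x': 51, 'item': 74}
`value = len(cache)` → value = 3
So value = 3

Answer: 3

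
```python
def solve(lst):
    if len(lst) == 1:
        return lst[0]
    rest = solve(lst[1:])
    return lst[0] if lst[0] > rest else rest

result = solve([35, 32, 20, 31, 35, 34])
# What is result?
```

Recursive max over [35, 32, 20, 31, 35, 34] = 35

Answer: 35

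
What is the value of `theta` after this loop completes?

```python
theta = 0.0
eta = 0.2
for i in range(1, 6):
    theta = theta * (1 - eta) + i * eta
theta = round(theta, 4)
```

Moving average with lr=0.2
`theta` takes the values: 0.0 → 0.2 → 0.56 → 1.048 → 1.6384 → 2.31072 → 2.3107

Answer: 2.3107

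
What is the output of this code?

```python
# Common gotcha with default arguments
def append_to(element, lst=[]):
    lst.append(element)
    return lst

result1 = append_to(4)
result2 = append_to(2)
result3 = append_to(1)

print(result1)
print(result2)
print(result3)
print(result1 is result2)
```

Key concept: mutable default argument gotcha.
Step by step:
`result1 = append_to(4)` → result1 = [4]
`result2 = append_to(2)` → result1 = [4, 2] (same object as result2); result2 = [4, 2] (same object as result1)
`result3 = append_to(1)` → result1 = [4, 2, 1] (same object as result2, result3); result2 = [4, 2, 1] (same object as result1, result3); result3 = [4, 2, 1] (same object as result1, result2)
`print(result1)` → prints [4, 2, 1]
`print(result2)` → prints [4, 2, 1]
`print(result3)` → prints [4, 2, 1]
`print(result1 is result2)` → prints True

Answer:
[4, 2, 1]
[4, 2, 1]
[4, 2, 1]
True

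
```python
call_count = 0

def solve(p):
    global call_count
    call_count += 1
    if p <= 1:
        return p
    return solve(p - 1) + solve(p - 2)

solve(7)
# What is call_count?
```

Calls(p) = 1 + Calls(p-1) + Calls(p-2); Calls(0)=Calls(1)=1. For p=7 this gives 41.

Answer: 41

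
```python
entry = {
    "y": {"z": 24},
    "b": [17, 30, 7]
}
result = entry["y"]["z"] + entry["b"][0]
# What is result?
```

Trace:
`entry = { ...` → entry = {'y': {'z': 24}, 'b': [17, 30, 7]}
`result = entry["y"]["z"] + entry["b"][0]` → result = 41
So result = 41

Answer: 41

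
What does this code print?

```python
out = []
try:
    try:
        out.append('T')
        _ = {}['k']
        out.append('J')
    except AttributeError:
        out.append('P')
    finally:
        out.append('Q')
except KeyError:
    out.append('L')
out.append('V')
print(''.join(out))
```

Execution trace: 'T' (try body) → 'Q' (finally) → 'L' (outer except KeyError) → 'V' (after the try/except). Output: TQLV

Answer: TQLV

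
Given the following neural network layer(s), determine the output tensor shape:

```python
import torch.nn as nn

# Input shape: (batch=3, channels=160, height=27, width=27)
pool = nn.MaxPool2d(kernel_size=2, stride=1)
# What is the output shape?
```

Input: (3, 160, 27, 27) -> Output: (3, 160, 26, 26)

Answer: (3, 160, 26, 26)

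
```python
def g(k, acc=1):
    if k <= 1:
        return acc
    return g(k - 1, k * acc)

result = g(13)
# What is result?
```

Accumulator trace (n, acc): (13, 1) -> (12, 13) -> (11, 156) -> (10, 1716) -> (9, 17160) -> (8, 154440) -> (7, 1235520) -> (6, 8648640) -> (5, 51891840) -> (4, 259459200) -> (3, 1037836800) -> (2, 3113510400) -> (1, 6227020800) -> return 6227020800

Answer: 6227020800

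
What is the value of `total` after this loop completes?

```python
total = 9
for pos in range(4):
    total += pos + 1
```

Start at 9, add 1 to 4 = 19
`total` takes the values: 9 → 10 → 12 → 15 → 19

Answer: 19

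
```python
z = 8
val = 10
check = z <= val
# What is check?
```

Trace:
`z = 8` → z = 8
`val = 10` → val = 10
`check = z <= val` → check = True
So check = True

Answer: True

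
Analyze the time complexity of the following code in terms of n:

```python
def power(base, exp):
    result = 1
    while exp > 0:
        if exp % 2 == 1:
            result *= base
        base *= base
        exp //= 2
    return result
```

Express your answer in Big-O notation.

This is Exponentiation by squaring. Time complexity: O(log n).

Answer: O(log n)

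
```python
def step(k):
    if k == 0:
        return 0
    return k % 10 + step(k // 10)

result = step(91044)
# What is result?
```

Sum of digits of 91044: 4 + 4 + 0 + 1 + 9 = 18

Answer: 18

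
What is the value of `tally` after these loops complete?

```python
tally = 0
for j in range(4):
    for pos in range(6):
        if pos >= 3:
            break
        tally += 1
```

Inner breaks at 3, outer runs 4 times
`tally` takes the values: 0 → 1 → 2 → 3 → 4 → 5 → 6 → 7 → 8 → 9 → 10 → 11 → 12

Answer: 12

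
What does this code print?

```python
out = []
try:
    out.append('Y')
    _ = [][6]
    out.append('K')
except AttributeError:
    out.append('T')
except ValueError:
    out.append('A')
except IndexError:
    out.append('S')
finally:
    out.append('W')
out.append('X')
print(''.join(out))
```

Execution trace: 'Y' (try body) → 'S' (except IndexError) → 'W' (finally) → 'X' (after the try/except). Output: YSWX

Answer: YSWX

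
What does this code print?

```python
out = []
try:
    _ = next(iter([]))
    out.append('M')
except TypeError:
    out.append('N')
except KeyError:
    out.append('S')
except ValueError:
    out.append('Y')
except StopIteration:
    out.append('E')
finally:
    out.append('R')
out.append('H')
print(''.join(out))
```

Execution trace: 'E' (except StopIteration) → 'R' (finally) → 'H' (after the try/except). Output: ERH

Answer: ERH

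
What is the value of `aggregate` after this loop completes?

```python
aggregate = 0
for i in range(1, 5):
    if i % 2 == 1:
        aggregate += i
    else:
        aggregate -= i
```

Add odd, subtract even
`aggregate` takes the values: 0 → 1 → -1 → 2 → -2

Answer: -2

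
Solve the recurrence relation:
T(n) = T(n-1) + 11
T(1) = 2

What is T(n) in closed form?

Unrolling: T(n) = T(1) + 11·(n-1) = 2 + 11(n-1) = 11n - 9.

Answer: T(n) = 11n - 9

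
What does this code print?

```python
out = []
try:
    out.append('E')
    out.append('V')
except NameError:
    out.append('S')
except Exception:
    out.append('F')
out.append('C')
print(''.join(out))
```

Execution trace: 'E' (try body) → 'V' (try body, no exception) → 'C' (after the try/except). Output: EVC

Answer: EVC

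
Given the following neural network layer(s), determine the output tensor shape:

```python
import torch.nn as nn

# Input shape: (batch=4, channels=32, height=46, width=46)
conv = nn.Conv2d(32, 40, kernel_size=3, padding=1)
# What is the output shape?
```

Input: (4, 32, 46, 46) -> Output: (4, 40, 46, 46)

Answer: (4, 40, 46, 46)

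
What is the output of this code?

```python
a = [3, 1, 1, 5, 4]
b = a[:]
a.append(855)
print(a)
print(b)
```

Key concept: slice [:] creates copy.
Step by step:
`a = [3, 1, 1, 5, 4]` → a = [3, 1, 1, 5, 4]
`b = a[:]` → b = [3, 1, 1, 5, 4]
`a.append(855)` → a = [3, 1, 1, 5, 4, 855]
`print(a)` → prints [3, 1, 1, 5, 4, 855]
`print(b)` → prints [3, 1, 1, 5, 4]

Answer:
[3, 1, 1, 5, 4, 855]
[3, 1, 1, 5, 4]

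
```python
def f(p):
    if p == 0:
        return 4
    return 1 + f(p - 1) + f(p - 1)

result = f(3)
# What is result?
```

f(p) = 1 + 2·f(p-1), f(0)=4. Closed form: (4+1)·2^3 - 1 = 39.

Answer: 39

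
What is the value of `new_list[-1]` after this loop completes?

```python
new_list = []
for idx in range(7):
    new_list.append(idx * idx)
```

Last element of squares 0 to 6
`new_list` takes the values: [] → [0] → [0, 1] → [0, 1, 4] → [0, 1, 4, 9] → [0, 1, 4, 9, 16] → [0, 1, 4, 9, 16, 25] → [0, 1, 4, 9, 16, 25, 36]
So `new_list[-1]` = 36

Answer: 36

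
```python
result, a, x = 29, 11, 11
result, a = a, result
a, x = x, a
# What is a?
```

Trace:
`result, a, x = 29, 11, 11` → result = 29; a = 11; x = 11
`result, a = a, result` → result = 11; a = 29
`a, x = x, a` → a = 11; x = 29
So a = 11

Answer: 11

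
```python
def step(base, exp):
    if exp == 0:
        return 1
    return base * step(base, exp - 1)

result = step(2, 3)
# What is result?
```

step(2, 3) = 2 * 2 * 2 = 8

Answer: 8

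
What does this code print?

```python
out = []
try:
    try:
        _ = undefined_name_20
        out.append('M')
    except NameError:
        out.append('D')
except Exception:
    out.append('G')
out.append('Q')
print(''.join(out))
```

Execution trace: 'D' (inner except NameError) → 'Q' (after the try/except). Output: DQ

Answer: DQ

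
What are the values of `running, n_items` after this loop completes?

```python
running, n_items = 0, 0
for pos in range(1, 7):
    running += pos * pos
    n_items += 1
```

Sum of squares and count
`running, n_items` takes the values: (0, 0) → (1, 0) → (1, 1) → (5, 1) → (5, 2) → (14, 2) → (14, 3) → (30, 3) → (30, 4) → (55, 4) → (55, 5) → (91, 5) → (91, 6)

Answer: 91, 6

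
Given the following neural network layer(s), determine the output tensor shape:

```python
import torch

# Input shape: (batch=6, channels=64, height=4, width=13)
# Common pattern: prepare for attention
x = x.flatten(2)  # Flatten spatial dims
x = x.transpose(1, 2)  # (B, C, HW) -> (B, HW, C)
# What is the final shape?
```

Input: (6, 64, 4, 13) -> after flatten(2): (6, 64, 52) -> Output: (6, 52, 64)

Answer: (6, 52, 64)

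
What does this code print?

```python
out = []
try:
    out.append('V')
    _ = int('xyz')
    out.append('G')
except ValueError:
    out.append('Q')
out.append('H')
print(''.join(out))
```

Execution trace: 'V' (try body) → 'Q' (except ValueError) → 'H' (after the try/except). Output: VQH

Answer: VQH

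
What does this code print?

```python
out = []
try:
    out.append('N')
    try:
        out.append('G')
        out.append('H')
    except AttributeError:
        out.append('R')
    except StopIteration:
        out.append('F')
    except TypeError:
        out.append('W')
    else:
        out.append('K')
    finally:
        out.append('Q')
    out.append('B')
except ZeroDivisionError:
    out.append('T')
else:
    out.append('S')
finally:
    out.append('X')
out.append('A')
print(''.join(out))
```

Execution trace: 'N' (try body) → 'G' (inner try body) → 'H' (inner try body, no exception) → 'K' (inner else) → 'Q' (inner finally) → 'B' (try body, no exception) → 'S' (else) → 'X' (finally) → 'A' (after the try/except). Output: NGHKQBSXA

Answer: NGHKQBSXA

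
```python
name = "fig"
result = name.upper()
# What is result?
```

Trace:
`name = "fig"` → name = 'fig'
`result = name.upper()` → result = 'FIG'
So result = 'FIG'

Answer: 'FIG'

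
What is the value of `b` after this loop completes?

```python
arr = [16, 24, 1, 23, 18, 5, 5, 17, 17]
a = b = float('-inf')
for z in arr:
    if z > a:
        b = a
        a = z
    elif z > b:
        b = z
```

Second largest (with repeats) in [16, 24, 1, 23, 18, 5, 5, 17, 17]
`b` takes the values: -inf → 16 → 23

Answer: 23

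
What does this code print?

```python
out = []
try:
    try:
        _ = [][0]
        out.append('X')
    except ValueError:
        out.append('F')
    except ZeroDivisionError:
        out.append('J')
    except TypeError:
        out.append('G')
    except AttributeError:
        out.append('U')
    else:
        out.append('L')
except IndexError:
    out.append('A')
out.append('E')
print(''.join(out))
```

Execution trace: 'A' (outer except IndexError) → 'E' (after the try/except). Output: AE

Answer: AE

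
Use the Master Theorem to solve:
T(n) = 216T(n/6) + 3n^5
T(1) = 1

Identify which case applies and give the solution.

a=216, b=6, f(n)=3n^5. log_6(216) = 3. Since c=5 > 3 and the regularity condition holds (216(n/6)^5 = (216/6^5)n^5 with 216/6^5 < 1), Case 3 applies: T(n) = Θ(f(n)) = O(n^5).

Answer: O(n^5) - Case 3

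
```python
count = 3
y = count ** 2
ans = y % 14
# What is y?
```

Trace:
`count = 3` → count = 3
`y = count ** 2` → y = 9
`ans = y % 14` → ans = 9
So y = 9

Answer: 9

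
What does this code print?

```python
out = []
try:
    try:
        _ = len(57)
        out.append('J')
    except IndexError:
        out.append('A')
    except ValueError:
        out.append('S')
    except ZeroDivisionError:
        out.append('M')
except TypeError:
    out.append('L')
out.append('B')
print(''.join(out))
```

Execution trace: 'L' (outer except TypeError) → 'B' (after the try/except). Output: LB

Answer: LB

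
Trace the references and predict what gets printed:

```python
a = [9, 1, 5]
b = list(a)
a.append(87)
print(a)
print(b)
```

Key concept: list() constructor creates copy.
Step by step:
`a = [9, 1, 5]` → a = [9, 1, 5]
`b = list(a)` → b = [9, 1, 5]
`a.append(87)` → a = [9, 1, 5, 87]
`print(a)` → prints [9, 1, 5, 87]
`print(b)` → prints [9, 1, 5]

Answer:
[9, 1, 5, 87]
[9, 1, 5]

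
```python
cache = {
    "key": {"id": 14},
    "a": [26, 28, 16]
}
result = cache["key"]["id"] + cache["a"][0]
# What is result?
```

Trace:
`cache = { ...` → cache = {'key': {'id': 14}, 'a': [26, 28, 16]}
`result = cache["key"]["id"] + cache["a"][0]` → result = 40
So result = 40

Answer: 40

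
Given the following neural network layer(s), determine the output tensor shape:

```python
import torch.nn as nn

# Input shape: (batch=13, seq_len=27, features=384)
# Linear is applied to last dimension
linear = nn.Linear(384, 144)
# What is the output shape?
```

Input: (13, 27, 384) -> Output: (13, 27, 144)

Answer: (13, 27, 144)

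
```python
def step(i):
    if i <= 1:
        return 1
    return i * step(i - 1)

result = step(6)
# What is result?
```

step(6) = 6 * 5 * 4 * 3 * 2 * 1 = 720

Answer: 720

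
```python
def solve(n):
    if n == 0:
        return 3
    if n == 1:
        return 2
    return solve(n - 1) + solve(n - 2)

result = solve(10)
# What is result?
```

Build up from base cases: solve(0)=3, solve(1)=2, solve(2)=5, solve(3)=7, solve(4)=12, solve(5)=19, solve(6)=31, ..., solve(10)=212

Answer: 212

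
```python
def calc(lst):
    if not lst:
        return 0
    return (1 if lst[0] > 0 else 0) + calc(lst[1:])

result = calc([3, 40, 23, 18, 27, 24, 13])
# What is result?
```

Count of positive elements in [3, 40, 23, 18, 27, 24, 13] = 7

Answer: 7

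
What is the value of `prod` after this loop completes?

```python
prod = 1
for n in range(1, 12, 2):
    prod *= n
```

Product of 1, 3, 5, ... up to 11
`prod` takes the values: 1 → 3 → 15 → 105 → 945 → 10395

Answer: 10395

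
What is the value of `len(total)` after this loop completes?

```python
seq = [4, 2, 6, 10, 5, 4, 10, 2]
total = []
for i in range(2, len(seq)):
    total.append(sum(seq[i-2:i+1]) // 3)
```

Number of 3-element averages
`total` takes the values: [] → [4] → [4, 6] → [4, 6, 7] → [4, 6, 7, 6] → [4, 6, 7, 6, 6] → [4, 6, 7, 6, 6, 5]
So `len(total)` = 6

Answer: 6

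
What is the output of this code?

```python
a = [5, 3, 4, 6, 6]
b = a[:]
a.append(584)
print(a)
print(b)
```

Key concept: slice [:] creates copy.
Step by step:
`a = [5, 3, 4, 6, 6]` → a = [5, 3, 4, 6, 6]
`b = a[:]` → b = [5, 3, 4, 6, 6]
`a.append(584)` → a = [5, 3, 4, 6, 6, 584]
`print(a)` → prints [5, 3, 4, 6, 6, 584]
`print(b)` → prints [5, 3, 4, 6, 6]

Answer:
[5, 3, 4, 6, 6, 584]
[5, 3, 4, 6, 6]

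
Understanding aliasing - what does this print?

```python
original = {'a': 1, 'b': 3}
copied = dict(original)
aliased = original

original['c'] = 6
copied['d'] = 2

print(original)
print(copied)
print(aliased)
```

Key concept: dict() creates copy, assignment creates alias.
Step by step:
`original = {'a': 1, 'b': 3}` → original = {'a': 1, 'b': 3}
`copied = dict(original)` → copied = {'a': 1, 'b': 3}
`aliased = original` → aliased = {'a': 1, 'b': 3} (same object as original)
`original['c'] = 6` → original = {'a': 1, 'b': 3, 'c': 6} (same object as aliased); aliased = {'a': 1, 'b': 3, 'c': 6} (same object as original)
`copied['d'] = 2` → copied = {'a': 1, 'b': 3, 'd': 2}
`print(original)` → prints {'a': 1, 'b': 3, 'c': 6}
`print(copied)` → prints {'a': 1, 'b': 3, 'd': 2}
`print(aliased)` → prints {'a': 1, 'b': 3, 'c': 6}

Answer:
{'a': 1, 'b': 3, 'c': 6}
{'a': 1, 'b': 3, 'd': 2}
{'a': 1, 'b': 3, 'c': 6}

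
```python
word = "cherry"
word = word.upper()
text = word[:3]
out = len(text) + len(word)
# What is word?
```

Trace:
`word = "cherry"` → word = 'cherry'
`word = word.upper()` → word = 'CHERRY'
`text = word[:3]` → text = 'CHE'
`out = len(text) + len(word)` → out = 9
So word = 'CHERRY'

Answer: 'CHERRY'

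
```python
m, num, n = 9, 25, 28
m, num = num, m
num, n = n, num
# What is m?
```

Trace:
`m, num, n = 9, 25, 28` → m = 9; num = 25; n = 28
`m, num = num, m` → m = 25; num = 9
`num, n = n, num` → num = 28; n = 9
So m = 25

Answer: 25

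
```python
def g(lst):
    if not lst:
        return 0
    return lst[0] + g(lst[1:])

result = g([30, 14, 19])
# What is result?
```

30 + 14 + 19 + 0 = 63

Answer: 63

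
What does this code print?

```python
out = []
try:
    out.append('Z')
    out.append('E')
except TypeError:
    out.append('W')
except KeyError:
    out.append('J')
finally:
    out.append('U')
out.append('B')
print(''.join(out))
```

Execution trace: 'Z' (try body) → 'E' (try body, no exception) → 'U' (finally) → 'B' (after the try/except). Output: ZEUB

Answer: ZEUB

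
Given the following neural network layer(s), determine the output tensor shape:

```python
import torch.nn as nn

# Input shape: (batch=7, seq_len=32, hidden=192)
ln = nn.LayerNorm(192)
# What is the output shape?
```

Input: (7, 32, 192) -> Output: (7, 32, 192)

Answer: (7, 32, 192)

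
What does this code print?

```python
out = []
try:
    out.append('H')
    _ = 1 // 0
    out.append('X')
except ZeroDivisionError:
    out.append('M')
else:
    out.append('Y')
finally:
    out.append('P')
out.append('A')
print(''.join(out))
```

Execution trace: 'H' (try body) → 'M' (except ZeroDivisionError) → 'P' (finally) → 'A' (after the try/except). Output: HMPA

Answer: HMPA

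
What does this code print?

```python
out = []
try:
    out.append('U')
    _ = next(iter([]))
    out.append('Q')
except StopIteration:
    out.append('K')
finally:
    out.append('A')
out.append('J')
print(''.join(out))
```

Execution trace: 'U' (try body) → 'K' (except StopIteration) → 'A' (finally) → 'J' (after the try/except). Output: UKAJ

Answer: UKAJ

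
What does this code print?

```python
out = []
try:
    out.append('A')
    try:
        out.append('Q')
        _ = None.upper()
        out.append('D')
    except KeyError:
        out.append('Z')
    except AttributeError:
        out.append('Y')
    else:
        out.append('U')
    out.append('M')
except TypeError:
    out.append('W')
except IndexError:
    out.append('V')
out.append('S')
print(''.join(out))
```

Execution trace: 'A' (try body) → 'Q' (inner try body) → 'Y' (inner except AttributeError) → 'M' (try body, no exception) → 'S' (after the try/except). Output: AQYMS

Answer: AQYMS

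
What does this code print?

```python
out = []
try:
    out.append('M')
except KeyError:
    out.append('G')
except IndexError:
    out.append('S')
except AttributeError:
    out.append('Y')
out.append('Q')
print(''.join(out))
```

Execution trace: 'M' (try body, no exception) → 'Q' (after the try/except). Output: MQ

Answer: MQ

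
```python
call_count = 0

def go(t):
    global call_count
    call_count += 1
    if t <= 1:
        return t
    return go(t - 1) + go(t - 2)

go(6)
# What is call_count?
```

Calls(t) = 1 + Calls(t-1) + Calls(t-2); Calls(0)=Calls(1)=1. For t=6 this gives 25.

Answer: 25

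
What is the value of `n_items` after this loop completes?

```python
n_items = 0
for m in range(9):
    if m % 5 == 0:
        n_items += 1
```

Count numbers divisible by 5 in range(9)
`n_items` takes the values: 0 → 1 → 2

Answer: 2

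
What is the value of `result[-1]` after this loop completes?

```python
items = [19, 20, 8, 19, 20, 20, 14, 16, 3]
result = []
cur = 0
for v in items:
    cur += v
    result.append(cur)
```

Cumulative sum ends at 139
`result` takes the values: [] → [19] → [19, 39] → [19, 39, 47] → [19, 39, 47, 66] → [19, 39, 47, 66, 86] → [19, 39, 47, 66, 86, 106] → [19, 39, 47, 66, 86, 106, 120] → [19, 39, 47, 66, 86, 106, 120, 136] → [19, 39, 47, 66, 86, 106, 120, 136, 139]
So `result[-1]` = 139

Answer: 139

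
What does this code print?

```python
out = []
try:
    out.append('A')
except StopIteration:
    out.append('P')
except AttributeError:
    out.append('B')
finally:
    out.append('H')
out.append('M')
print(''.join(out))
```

Execution trace: 'A' (try body, no exception) → 'H' (finally) → 'M' (after the try/except). Output: AHM

Answer: AHM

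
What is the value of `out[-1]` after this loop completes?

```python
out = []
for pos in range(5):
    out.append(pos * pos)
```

Last element of squares 0 to 4
`out` takes the values: [] → [0] → [0, 1] → [0, 1, 4] → [0, 1, 4, 9] → [0, 1, 4, 9, 16]
So `out[-1]` = 16

Answer: 16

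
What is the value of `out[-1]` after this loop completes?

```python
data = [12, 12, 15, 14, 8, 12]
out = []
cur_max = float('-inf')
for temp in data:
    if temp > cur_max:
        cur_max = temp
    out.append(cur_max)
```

Running max ends at 15
`out` takes the values: [] → [12] → [12, 12] → [12, 12, 15] → [12, 12, 15, 15] → [12, 12, 15, 15, 15] → [12, 12, 15, 15, 15, 15]
So `out[-1]` = 15

Answer: 15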